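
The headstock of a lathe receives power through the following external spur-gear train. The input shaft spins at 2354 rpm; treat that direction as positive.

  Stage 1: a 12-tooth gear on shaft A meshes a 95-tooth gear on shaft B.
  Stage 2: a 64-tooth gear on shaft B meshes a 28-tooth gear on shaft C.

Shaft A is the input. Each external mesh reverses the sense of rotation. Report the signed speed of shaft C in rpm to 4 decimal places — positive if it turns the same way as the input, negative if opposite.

+679.6511 rpm (same as input, |ω| = 679.6511 rpm)

Stage 1 [12T→95T]: ω = 2354.0000×12/95 = 297.3474 rpm, dir flips to −; running = −297.3474
Stage 2 [64T→28T]: ω = 297.3474×64/28 = 679.6511 rpm, dir flips to +; running = +679.6511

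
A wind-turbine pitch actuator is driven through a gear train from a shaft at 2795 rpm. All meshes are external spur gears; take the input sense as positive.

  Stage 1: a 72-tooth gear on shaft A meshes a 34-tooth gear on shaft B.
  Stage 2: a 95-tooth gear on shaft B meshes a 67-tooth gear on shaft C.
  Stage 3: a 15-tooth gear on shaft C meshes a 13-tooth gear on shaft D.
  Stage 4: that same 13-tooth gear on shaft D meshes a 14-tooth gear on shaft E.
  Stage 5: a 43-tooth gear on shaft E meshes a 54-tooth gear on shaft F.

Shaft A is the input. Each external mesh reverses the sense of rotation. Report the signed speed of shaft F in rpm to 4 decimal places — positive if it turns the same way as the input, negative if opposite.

Stage 1 [72T→34T]: ω = 2795.0000×72/34 = 5918.8235 rpm, dir flips to −; running = −5918.8235
Stage 2 [95T→67T]: ω = 5918.8235×95/67 = 8392.3617 rpm, dir flips to +; running = +8392.3617
Stage 3 [15T→13T]: ω = 8392.3617×15/13 = 9683.4943 rpm, dir flips to −; running = −9683.4943
Stage 4 [13T→14T]: ω = 9683.4943×13/14 = 8991.8161 rpm, dir flips to +; running = +8991.8161
Stage 5 [43T→54T]: ω = 8991.8161×43/54 = 7160.1499 rpm, dir flips to −; running = −7160.1499

-7160.1499 rpm (opposite to input, |ω| = 7160.1499 rpm)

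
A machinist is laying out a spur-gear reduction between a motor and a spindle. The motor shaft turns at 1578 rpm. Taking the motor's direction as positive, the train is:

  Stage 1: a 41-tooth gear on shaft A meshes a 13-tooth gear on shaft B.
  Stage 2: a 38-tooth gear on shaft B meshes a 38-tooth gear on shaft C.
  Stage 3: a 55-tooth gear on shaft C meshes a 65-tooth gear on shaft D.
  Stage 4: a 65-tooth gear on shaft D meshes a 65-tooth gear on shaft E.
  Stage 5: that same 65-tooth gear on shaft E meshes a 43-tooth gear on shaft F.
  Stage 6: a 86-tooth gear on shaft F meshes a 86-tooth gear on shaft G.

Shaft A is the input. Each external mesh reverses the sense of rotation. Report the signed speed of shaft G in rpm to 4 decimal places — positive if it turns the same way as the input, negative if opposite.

Stage 1 [41T→13T]: ω = 1578.0000×41/13 = 4976.7692 rpm, dir flips to −; running = −4976.7692
Stage 2 [38T→38T]: ω = 4976.7692×38/38 = 4976.7692 rpm, dir flips to +; running = +4976.7692
Stage 3 [55T→65T]: ω = 4976.7692×55/65 = 4211.1124 rpm, dir flips to −; running = −4211.1124
Stage 4 [65T→65T]: ω = 4211.1124×65/65 = 4211.1124 rpm, dir flips to +; running = +4211.1124
Stage 5 [65T→43T]: ω = 4211.1124×65/43 = 6365.6351 rpm, dir flips to −; running = −6365.6351
Stage 6 [86T→86T]: ω = 6365.6351×86/86 = 6365.6351 rpm, dir flips to +; running = +6365.6351

+6365.6351 rpm (same as input, |ω| = 6365.6351 rpm)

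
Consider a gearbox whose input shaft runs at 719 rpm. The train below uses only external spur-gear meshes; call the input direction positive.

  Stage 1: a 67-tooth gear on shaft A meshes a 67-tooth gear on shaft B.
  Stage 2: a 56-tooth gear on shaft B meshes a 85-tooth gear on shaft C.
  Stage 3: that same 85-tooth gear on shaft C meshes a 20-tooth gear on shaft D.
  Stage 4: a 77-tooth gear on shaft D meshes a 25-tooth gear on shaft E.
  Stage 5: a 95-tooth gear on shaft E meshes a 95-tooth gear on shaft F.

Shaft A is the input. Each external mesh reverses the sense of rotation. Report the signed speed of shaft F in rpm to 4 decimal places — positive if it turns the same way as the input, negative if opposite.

-6200.6560 rpm (opposite to input, |ω| = 6200.6560 rpm)

Stage 1 [67T→67T]: ω = 719.0000×67/67 = 719.0000 rpm, dir flips to −; running = −719.0000
Stage 2 [56T→85T]: ω = 719.0000×56/85 = 473.6941 rpm, dir flips to +; running = +473.6941
Stage 3 [85T→20T]: ω = 473.6941×85/20 = 2013.2000 rpm, dir flips to −; running = −2013.2000
Stage 4 [77T→25T]: ω = 2013.2000×77/25 = 6200.6560 rpm, dir flips to +; running = +6200.6560
Stage 5 [95T→95T]: ω = 6200.6560×95/95 = 6200.6560 rpm, dir flips to −; running = −6200.6560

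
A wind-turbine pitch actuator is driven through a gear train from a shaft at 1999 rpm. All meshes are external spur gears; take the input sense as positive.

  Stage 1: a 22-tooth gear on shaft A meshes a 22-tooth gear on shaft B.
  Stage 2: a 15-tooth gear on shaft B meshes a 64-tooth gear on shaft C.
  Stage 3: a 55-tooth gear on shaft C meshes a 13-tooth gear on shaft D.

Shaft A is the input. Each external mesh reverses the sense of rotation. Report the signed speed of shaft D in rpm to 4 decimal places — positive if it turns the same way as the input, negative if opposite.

Stage 1 [22T→22T]: ω = 1999.0000×22/22 = 1999.0000 rpm, dir flips to −; running = −1999.0000
Stage 2 [15T→64T]: ω = 1999.0000×15/64 = 468.5156 rpm, dir flips to +; running = +468.5156
Stage 3 [55T→13T]: ω = 468.5156×55/13 = 1982.1815 rpm, dir flips to −; running = −1982.1815

-1982.1815 rpm (opposite to input, |ω| = 1982.1815 rpm)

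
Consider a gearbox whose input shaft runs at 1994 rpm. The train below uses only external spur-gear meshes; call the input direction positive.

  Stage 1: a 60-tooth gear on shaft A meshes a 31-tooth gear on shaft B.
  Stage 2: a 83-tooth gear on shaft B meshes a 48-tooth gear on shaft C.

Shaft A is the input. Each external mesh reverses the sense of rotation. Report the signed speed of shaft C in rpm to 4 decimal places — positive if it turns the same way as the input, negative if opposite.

+6673.4677 rpm (same as input, |ω| = 6673.4677 rpm)

Stage 1 [60T→31T]: ω = 1994.0000×60/31 = 3859.3548 rpm, dir flips to −; running = −3859.3548
Stage 2 [83T→48T]: ω = 3859.3548×83/48 = 6673.4677 rpm, dir flips to +; running = +6673.4677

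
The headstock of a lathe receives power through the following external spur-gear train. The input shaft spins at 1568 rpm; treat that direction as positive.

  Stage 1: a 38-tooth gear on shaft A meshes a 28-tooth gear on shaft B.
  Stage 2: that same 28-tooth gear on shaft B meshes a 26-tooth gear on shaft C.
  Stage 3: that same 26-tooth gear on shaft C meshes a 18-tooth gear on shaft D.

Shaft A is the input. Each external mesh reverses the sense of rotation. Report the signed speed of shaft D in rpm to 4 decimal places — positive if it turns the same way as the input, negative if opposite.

Stage 1 [38T→28T]: ω = 1568.0000×38/28 = 2128.0000 rpm, dir flips to −; running = −2128.0000
Stage 2 [28T→26T]: ω = 2128.0000×28/26 = 2291.6923 rpm, dir flips to +; running = +2291.6923
Stage 3 [26T→18T]: ω = 2291.6923×26/18 = 3310.2222 rpm, dir flips to −; running = −3310.2222

-3310.2222 rpm (opposite to input, |ω| = 3310.2222 rpm)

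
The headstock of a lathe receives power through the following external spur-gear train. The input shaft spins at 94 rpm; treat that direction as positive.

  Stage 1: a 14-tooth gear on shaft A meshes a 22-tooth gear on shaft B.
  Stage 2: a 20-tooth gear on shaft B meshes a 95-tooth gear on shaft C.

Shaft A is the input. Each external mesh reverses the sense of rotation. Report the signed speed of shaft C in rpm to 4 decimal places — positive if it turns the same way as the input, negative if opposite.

Stage 1 [14T→22T]: ω = 94.0000×14/22 = 59.8182 rpm, dir flips to −; running = −59.8182
Stage 2 [20T→95T]: ω = 59.8182×20/95 = 12.5933 rpm, dir flips to +; running = +12.5933

+12.5933 rpm (same as input, |ω| = 12.5933 rpm)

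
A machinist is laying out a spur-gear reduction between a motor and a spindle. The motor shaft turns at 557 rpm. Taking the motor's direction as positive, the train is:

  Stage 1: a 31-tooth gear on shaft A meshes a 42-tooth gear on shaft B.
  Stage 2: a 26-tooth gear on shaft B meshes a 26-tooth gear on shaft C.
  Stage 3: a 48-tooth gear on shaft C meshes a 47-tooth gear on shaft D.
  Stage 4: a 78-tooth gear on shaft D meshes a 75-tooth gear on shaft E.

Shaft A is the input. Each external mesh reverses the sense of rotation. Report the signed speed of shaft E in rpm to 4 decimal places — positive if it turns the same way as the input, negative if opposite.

Stage 1 [31T→42T]: ω = 557.0000×31/42 = 411.1190 rpm, dir flips to −; running = −411.1190
Stage 2 [26T→26T]: ω = 411.1190×26/26 = 411.1190 rpm, dir flips to +; running = +411.1190
Stage 3 [48T→47T]: ω = 411.1190×48/47 = 419.8663 rpm, dir flips to −; running = −419.8663
Stage 4 [78T→75T]: ω = 419.8663×78/75 = 436.6609 rpm, dir flips to +; running = +436.6609

+436.6609 rpm (same as input, |ω| = 436.6609 rpm)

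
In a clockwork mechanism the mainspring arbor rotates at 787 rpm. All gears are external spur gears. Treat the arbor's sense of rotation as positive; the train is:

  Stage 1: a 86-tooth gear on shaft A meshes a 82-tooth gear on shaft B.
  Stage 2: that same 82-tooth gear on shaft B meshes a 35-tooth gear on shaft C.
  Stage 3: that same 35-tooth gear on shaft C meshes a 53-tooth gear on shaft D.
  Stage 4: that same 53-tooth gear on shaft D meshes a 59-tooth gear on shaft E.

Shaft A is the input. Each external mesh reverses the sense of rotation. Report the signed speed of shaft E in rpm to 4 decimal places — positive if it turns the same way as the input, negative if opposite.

+1147.1525 rpm (same as input, |ω| = 1147.1525 rpm)

Stage 1 [86T→82T]: ω = 787.0000×86/82 = 825.3902 rpm, dir flips to −; running = −825.3902
Stage 2 [82T→35T]: ω = 825.3902×82/35 = 1933.7714 rpm, dir flips to +; running = +1933.7714
Stage 3 [35T→53T]: ω = 1933.7714×35/53 = 1277.0189 rpm, dir flips to −; running = −1277.0189
Stage 4 [53T→59T]: ω = 1277.0189×53/59 = 1147.1525 rpm, dir flips to +; running = +1147.1525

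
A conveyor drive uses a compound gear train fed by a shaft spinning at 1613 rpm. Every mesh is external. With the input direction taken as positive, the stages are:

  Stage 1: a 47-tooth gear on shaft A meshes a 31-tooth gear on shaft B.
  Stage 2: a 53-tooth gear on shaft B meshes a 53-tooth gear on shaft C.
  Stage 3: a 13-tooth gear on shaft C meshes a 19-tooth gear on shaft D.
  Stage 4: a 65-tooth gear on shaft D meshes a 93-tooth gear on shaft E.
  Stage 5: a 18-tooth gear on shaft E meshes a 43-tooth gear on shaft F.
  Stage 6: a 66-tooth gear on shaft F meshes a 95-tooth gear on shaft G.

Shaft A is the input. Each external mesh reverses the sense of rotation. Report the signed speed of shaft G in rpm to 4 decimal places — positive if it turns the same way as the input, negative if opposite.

Stage 1 [47T→31T]: ω = 1613.0000×47/31 = 2445.5161 rpm, dir flips to −; running = −2445.5161
Stage 2 [53T→53T]: ω = 2445.5161×53/53 = 2445.5161 rpm, dir flips to +; running = +2445.5161
Stage 3 [13T→19T]: ω = 2445.5161×13/19 = 1673.2479 rpm, dir flips to −; running = −1673.2479
Stage 4 [65T→93T]: ω = 1673.2479×65/93 = 1169.4743 rpm, dir flips to +; running = +1169.4743
Stage 5 [18T→43T]: ω = 1169.4743×18/43 = 489.5474 rpm, dir flips to −; running = −489.5474
Stage 6 [66T→95T]: ω = 489.5474×66/95 = 340.1066 rpm, dir flips to +; running = +340.1066

+340.1066 rpm (same as input, |ω| = 340.1066 rpm)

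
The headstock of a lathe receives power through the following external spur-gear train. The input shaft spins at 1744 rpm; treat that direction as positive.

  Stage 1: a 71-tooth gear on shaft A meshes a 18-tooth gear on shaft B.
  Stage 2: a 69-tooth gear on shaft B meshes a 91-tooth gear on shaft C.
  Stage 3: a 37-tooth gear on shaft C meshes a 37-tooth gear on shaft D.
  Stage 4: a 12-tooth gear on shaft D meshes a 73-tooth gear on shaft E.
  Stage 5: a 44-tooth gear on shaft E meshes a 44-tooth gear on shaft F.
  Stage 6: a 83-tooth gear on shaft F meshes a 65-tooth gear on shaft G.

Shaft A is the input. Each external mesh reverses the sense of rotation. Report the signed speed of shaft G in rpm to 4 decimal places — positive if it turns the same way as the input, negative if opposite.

Stage 1 [71T→18T]: ω = 1744.0000×71/18 = 6879.1111 rpm, dir flips to −; running = −6879.1111
Stage 2 [69T→91T]: ω = 6879.1111×69/91 = 5216.0293 rpm, dir flips to +; running = +5216.0293
Stage 3 [37T→37T]: ω = 5216.0293×37/37 = 5216.0293 rpm, dir flips to −; running = −5216.0293
Stage 4 [12T→73T]: ω = 5216.0293×12/73 = 857.4295 rpm, dir flips to +; running = +857.4295
Stage 5 [44T→44T]: ω = 857.4295×44/44 = 857.4295 rpm, dir flips to −; running = −857.4295
Stage 6 [83T→65T]: ω = 857.4295×83/65 = 1094.8715 rpm, dir flips to +; running = +1094.8715

+1094.8715 rpm (same as input, |ω| = 1094.8715 rpm)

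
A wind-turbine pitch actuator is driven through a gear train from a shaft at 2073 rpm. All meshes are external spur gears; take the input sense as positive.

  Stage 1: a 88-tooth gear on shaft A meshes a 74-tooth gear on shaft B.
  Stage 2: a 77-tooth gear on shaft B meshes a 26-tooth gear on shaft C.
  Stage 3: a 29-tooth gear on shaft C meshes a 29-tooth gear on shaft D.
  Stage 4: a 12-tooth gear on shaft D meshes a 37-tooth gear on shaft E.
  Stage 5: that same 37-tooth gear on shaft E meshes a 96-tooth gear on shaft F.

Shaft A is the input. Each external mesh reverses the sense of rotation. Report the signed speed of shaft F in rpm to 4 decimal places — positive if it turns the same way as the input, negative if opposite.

-912.5941 rpm (opposite to input, |ω| = 912.5941 rpm)

Stage 1 [88T→74T]: ω = 2073.0000×88/74 = 2465.1892 rpm, dir flips to −; running = −2465.1892
Stage 2 [77T→26T]: ω = 2465.1892×77/26 = 7300.7526 rpm, dir flips to +; running = +7300.7526
Stage 3 [29T→29T]: ω = 7300.7526×29/29 = 7300.7526 rpm, dir flips to −; running = −7300.7526
Stage 4 [12T→37T]: ω = 7300.7526×12/37 = 2367.8117 rpm, dir flips to +; running = +2367.8117
Stage 5 [37T→96T]: ω = 2367.8117×37/96 = 912.5941 rpm, dir flips to −; running = −912.5941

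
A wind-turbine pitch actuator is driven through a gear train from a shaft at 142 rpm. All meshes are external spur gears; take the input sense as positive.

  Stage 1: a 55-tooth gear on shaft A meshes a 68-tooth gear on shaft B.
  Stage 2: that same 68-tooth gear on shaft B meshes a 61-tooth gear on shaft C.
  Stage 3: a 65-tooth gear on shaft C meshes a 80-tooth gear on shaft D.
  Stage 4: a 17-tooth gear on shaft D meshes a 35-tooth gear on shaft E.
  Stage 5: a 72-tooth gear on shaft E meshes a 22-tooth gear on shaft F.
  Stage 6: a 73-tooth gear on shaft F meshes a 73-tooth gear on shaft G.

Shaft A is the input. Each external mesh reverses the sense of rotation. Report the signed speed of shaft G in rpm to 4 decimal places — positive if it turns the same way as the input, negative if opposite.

+165.3618 rpm (same as input, |ω| = 165.3618 rpm)

Stage 1 [55T→68T]: ω = 142.0000×55/68 = 114.8529 rpm, dir flips to −; running = −114.8529
Stage 2 [68T→61T]: ω = 114.8529×68/61 = 128.0328 rpm, dir flips to +; running = +128.0328
Stage 3 [65T→80T]: ω = 128.0328×65/80 = 104.0266 rpm, dir flips to −; running = −104.0266
Stage 4 [17T→35T]: ω = 104.0266×17/35 = 50.5272 rpm, dir flips to +; running = +50.5272
Stage 5 [72T→22T]: ω = 50.5272×72/22 = 165.3618 rpm, dir flips to −; running = −165.3618
Stage 6 [73T→73T]: ω = 165.3618×73/73 = 165.3618 rpm, dir flips to +; running = +165.3618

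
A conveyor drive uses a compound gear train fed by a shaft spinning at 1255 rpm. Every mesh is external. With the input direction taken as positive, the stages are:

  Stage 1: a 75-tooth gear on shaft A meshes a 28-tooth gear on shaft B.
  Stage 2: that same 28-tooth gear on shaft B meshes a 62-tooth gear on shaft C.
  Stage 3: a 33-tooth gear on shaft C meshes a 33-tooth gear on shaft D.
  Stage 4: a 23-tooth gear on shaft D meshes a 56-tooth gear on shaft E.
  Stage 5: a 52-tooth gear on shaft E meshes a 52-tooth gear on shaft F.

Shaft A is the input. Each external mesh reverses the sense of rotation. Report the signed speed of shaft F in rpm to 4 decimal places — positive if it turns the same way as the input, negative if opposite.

-623.5239 rpm (opposite to input, |ω| = 623.5239 rpm)

Stage 1 [75T→28T]: ω = 1255.0000×75/28 = 3361.6071 rpm, dir flips to −; running = −3361.6071
Stage 2 [28T→62T]: ω = 3361.6071×28/62 = 1518.1452 rpm, dir flips to +; running = +1518.1452
Stage 3 [33T→33T]: ω = 1518.1452×33/33 = 1518.1452 rpm, dir flips to −; running = −1518.1452
Stage 4 [23T→56T]: ω = 1518.1452×23/56 = 623.5239 rpm, dir flips to +; running = +623.5239
Stage 5 [52T→52T]: ω = 623.5239×52/52 = 623.5239 rpm, dir flips to −; running = −623.5239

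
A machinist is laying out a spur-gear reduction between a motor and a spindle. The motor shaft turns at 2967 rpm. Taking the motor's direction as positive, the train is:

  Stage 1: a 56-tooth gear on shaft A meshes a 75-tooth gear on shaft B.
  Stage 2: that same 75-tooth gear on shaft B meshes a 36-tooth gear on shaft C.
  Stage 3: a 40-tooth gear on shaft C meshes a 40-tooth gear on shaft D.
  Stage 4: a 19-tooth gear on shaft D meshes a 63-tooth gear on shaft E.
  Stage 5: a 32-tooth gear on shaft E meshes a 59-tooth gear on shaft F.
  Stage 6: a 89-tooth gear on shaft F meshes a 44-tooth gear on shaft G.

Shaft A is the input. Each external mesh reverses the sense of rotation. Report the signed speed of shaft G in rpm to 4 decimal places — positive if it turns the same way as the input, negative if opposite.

+1527.0435 rpm (same as input, |ω| = 1527.0435 rpm)

Stage 1 [56T→75T]: ω = 2967.0000×56/75 = 2215.3600 rpm, dir flips to −; running = −2215.3600
Stage 2 [75T→36T]: ω = 2215.3600×75/36 = 4615.3333 rpm, dir flips to +; running = +4615.3333
Stage 3 [40T→40T]: ω = 4615.3333×40/40 = 4615.3333 rpm, dir flips to −; running = −4615.3333
Stage 4 [19T→63T]: ω = 4615.3333×19/63 = 1391.9259 rpm, dir flips to +; running = +1391.9259
Stage 5 [32T→59T]: ω = 1391.9259×32/59 = 754.9429 rpm, dir flips to −; running = −754.9429
Stage 6 [89T→44T]: ω = 754.9429×89/44 = 1527.0435 rpm, dir flips to +; running = +1527.0435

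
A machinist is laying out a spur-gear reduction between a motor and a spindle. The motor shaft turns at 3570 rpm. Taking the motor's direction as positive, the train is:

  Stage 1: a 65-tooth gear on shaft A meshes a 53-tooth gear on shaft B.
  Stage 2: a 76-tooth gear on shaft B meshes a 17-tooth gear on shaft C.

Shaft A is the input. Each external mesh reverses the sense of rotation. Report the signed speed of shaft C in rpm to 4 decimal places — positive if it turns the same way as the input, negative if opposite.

+19573.5849 rpm (same as input, |ω| = 19573.5849 rpm)

Stage 1 [65T→53T]: ω = 3570.0000×65/53 = 4378.3019 rpm, dir flips to −; running = −4378.3019
Stage 2 [76T→17T]: ω = 4378.3019×76/17 = 19573.5849 rpm, dir flips to +; running = +19573.5849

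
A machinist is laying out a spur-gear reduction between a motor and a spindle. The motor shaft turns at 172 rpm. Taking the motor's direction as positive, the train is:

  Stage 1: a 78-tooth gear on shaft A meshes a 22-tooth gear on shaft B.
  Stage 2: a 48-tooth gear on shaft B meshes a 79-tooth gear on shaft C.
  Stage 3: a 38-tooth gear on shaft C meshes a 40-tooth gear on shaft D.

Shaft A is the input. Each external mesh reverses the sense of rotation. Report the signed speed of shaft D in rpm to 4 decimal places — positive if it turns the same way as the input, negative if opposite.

-351.9963 rpm (opposite to input, |ω| = 351.9963 rpm)

Stage 1 [78T→22T]: ω = 172.0000×78/22 = 609.8182 rpm, dir flips to −; running = −609.8182
Stage 2 [48T→79T]: ω = 609.8182×48/79 = 370.5224 rpm, dir flips to +; running = +370.5224
Stage 3 [38T→40T]: ω = 370.5224×38/40 = 351.9963 rpm, dir flips to −; running = −351.9963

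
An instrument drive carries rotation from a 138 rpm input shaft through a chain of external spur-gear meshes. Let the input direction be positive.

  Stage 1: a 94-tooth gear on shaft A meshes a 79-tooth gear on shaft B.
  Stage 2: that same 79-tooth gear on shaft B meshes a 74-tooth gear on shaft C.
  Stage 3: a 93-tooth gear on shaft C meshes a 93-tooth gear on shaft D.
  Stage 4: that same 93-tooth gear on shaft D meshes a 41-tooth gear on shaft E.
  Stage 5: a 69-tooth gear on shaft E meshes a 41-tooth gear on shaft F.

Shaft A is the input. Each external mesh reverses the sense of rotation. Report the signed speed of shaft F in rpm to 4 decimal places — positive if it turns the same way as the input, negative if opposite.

-669.1748 rpm (opposite to input, |ω| = 669.1748 rpm)

Stage 1 [94T→79T]: ω = 138.0000×94/79 = 164.2025 rpm, dir flips to −; running = −164.2025
Stage 2 [79T→74T]: ω = 164.2025×79/74 = 175.2973 rpm, dir flips to +; running = +175.2973
Stage 3 [93T→93T]: ω = 175.2973×93/93 = 175.2973 rpm, dir flips to −; running = −175.2973
Stage 4 [93T→41T]: ω = 175.2973×93/41 = 397.6256 rpm, dir flips to +; running = +397.6256
Stage 5 [69T→41T]: ω = 397.6256×69/41 = 669.1748 rpm, dir flips to −; running = −669.1748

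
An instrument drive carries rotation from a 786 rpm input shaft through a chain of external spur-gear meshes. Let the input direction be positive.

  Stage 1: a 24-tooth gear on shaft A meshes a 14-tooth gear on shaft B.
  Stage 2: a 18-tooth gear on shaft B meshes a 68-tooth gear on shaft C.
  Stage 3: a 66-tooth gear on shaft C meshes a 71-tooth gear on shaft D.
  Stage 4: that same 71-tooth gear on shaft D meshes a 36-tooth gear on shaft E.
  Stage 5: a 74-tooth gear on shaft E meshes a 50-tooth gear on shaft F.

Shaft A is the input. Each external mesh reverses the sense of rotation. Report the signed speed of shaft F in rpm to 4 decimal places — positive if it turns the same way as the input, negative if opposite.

Stage 1 [24T→14T]: ω = 786.0000×24/14 = 1347.4286 rpm, dir flips to −; running = −1347.4286
Stage 2 [18T→68T]: ω = 1347.4286×18/68 = 356.6723 rpm, dir flips to +; running = +356.6723
Stage 3 [66T→71T]: ω = 356.6723×66/71 = 331.5545 rpm, dir flips to −; running = −331.5545
Stage 4 [71T→36T]: ω = 331.5545×71/36 = 653.8992 rpm, dir flips to +; running = +653.8992
Stage 5 [74T→50T]: ω = 653.8992×74/50 = 967.7708 rpm, dir flips to −; running = −967.7708

-967.7708 rpm (opposite to input, |ω| = 967.7708 rpm)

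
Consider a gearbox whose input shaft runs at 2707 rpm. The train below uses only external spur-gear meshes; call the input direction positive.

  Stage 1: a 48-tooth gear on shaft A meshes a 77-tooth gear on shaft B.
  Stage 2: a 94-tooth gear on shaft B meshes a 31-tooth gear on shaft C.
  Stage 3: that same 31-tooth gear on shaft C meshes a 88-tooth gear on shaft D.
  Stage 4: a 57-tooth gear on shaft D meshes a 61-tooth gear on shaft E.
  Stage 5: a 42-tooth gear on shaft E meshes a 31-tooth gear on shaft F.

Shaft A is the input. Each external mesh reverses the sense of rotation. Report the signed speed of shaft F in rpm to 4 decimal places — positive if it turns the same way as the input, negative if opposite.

Stage 1 [48T→77T]: ω = 2707.0000×48/77 = 1687.4805 rpm, dir flips to −; running = −1687.4805
Stage 2 [94T→31T]: ω = 1687.4805×94/31 = 5116.8764 rpm, dir flips to +; running = +5116.8764
Stage 3 [31T→88T]: ω = 5116.8764×31/88 = 1802.5360 rpm, dir flips to −; running = −1802.5360
Stage 4 [57T→61T]: ω = 1802.5360×57/61 = 1684.3369 rpm, dir flips to +; running = +1684.3369
Stage 5 [42T→31T]: ω = 1684.3369×42/31 = 2282.0049 rpm, dir flips to −; running = −2282.0049

-2282.0049 rpm (opposite to input, |ω| = 2282.0049 rpm)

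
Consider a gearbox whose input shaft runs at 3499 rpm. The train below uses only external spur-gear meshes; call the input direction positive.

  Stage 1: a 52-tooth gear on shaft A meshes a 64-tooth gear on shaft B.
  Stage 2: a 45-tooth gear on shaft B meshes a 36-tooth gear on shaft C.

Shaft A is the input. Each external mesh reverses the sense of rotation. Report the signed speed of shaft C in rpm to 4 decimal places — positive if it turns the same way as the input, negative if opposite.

Stage 1 [52T→64T]: ω = 3499.0000×52/64 = 2842.9375 rpm, dir flips to −; running = −2842.9375
Stage 2 [45T→36T]: ω = 2842.9375×45/36 = 3553.6719 rpm, dir flips to +; running = +3553.6719

+3553.6719 rpm (same as input, |ω| = 3553.6719 rpm)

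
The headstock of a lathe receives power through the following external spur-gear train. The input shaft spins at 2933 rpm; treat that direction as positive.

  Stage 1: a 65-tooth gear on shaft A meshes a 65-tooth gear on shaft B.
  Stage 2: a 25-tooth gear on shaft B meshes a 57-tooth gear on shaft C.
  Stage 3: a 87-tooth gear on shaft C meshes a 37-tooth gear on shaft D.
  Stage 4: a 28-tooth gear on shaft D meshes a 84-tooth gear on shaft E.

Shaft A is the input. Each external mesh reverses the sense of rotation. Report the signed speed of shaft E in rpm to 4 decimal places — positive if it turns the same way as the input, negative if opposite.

Stage 1 [65T→65T]: ω = 2933.0000×65/65 = 2933.0000 rpm, dir flips to −; running = −2933.0000
Stage 2 [25T→57T]: ω = 2933.0000×25/57 = 1286.4035 rpm, dir flips to +; running = +1286.4035
Stage 3 [87T→37T]: ω = 1286.4035×87/37 = 3024.7866 rpm, dir flips to −; running = −3024.7866
Stage 4 [28T→84T]: ω = 3024.7866×28/84 = 1008.2622 rpm, dir flips to +; running = +1008.2622

+1008.2622 rpm (same as input, |ω| = 1008.2622 rpm)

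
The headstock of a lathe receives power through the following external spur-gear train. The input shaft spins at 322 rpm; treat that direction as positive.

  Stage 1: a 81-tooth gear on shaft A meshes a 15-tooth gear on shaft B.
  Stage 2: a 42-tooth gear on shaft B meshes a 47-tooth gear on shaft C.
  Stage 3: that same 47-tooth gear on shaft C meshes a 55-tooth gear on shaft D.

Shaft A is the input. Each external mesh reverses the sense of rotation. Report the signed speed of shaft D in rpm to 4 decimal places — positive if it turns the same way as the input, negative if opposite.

Stage 1 [81T→15T]: ω = 322.0000×81/15 = 1738.8000 rpm, dir flips to −; running = −1738.8000
Stage 2 [42T→47T]: ω = 1738.8000×42/47 = 1553.8213 rpm, dir flips to +; running = +1553.8213
Stage 3 [47T→55T]: ω = 1553.8213×47/55 = 1327.8109 rpm, dir flips to −; running = −1327.8109

-1327.8109 rpm (opposite to input, |ω| = 1327.8109 rpm)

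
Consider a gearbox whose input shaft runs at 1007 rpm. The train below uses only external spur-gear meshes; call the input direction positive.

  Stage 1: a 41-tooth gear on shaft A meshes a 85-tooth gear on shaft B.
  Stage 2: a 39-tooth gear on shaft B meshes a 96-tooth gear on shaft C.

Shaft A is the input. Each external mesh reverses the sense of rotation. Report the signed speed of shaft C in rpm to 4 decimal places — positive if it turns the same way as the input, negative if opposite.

+197.3276 rpm (same as input, |ω| = 197.3276 rpm)

Stage 1 [41T→85T]: ω = 1007.0000×41/85 = 485.7294 rpm, dir flips to −; running = −485.7294
Stage 2 [39T→96T]: ω = 485.7294×39/96 = 197.3276 rpm, dir flips to +; running = +197.3276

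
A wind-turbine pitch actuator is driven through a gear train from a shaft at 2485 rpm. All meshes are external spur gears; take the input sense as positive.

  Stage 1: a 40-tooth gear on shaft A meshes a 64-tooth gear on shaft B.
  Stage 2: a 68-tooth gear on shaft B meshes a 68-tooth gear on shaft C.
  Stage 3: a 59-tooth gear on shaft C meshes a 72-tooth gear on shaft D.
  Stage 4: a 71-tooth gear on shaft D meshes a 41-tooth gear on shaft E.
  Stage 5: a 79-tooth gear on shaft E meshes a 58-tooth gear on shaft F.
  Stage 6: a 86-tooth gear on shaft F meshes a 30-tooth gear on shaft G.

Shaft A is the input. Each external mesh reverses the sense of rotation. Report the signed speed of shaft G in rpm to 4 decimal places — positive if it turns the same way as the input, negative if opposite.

Stage 1 [40T→64T]: ω = 2485.0000×40/64 = 1553.1250 rpm, dir flips to −; running = −1553.1250
Stage 2 [68T→68T]: ω = 1553.1250×68/68 = 1553.1250 rpm, dir flips to +; running = +1553.1250
Stage 3 [59T→72T]: ω = 1553.1250×59/72 = 1272.6997 rpm, dir flips to −; running = −1272.6997
Stage 4 [71T→41T]: ω = 1272.6997×71/41 = 2203.9433 rpm, dir flips to +; running = +2203.9433
Stage 5 [79T→58T]: ω = 2203.9433×79/58 = 3001.9228 rpm, dir flips to −; running = −3001.9228
Stage 6 [86T→30T]: ω = 3001.9228×86/30 = 8605.5119 rpm, dir flips to +; running = +8605.5119

+8605.5119 rpm (same as input, |ω| = 8605.5119 rpm)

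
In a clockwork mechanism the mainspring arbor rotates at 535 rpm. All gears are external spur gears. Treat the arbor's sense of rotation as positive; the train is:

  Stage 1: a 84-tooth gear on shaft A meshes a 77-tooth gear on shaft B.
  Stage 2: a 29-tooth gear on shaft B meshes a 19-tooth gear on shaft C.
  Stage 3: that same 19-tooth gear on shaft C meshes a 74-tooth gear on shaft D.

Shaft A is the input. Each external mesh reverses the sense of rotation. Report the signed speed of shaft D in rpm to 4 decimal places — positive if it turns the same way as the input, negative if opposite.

-228.7224 rpm (opposite to input, |ω| = 228.7224 rpm)

Stage 1 [84T→77T]: ω = 535.0000×84/77 = 583.6364 rpm, dir flips to −; running = −583.6364
Stage 2 [29T→19T]: ω = 583.6364×29/19 = 890.8134 rpm, dir flips to +; running = +890.8134
Stage 3 [19T→74T]: ω = 890.8134×19/74 = 228.7224 rpm, dir flips to −; running = −228.7224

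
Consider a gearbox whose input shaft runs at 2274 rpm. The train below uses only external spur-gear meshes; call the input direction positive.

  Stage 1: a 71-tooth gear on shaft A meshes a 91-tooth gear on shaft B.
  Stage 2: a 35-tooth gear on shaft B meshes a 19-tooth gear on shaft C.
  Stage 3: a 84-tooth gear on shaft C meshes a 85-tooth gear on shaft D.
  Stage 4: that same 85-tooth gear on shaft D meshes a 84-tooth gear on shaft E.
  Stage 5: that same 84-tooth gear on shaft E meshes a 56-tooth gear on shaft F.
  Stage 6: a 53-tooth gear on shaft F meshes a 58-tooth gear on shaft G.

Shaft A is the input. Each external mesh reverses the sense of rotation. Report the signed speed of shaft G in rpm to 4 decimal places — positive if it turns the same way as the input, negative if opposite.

Stage 1 [71T→91T]: ω = 2274.0000×71/91 = 1774.2198 rpm, dir flips to −; running = −1774.2198
Stage 2 [35T→19T]: ω = 1774.2198×35/19 = 3268.2996 rpm, dir flips to +; running = +3268.2996
Stage 3 [84T→85T]: ω = 3268.2996×84/85 = 3229.8490 rpm, dir flips to −; running = −3229.8490
Stage 4 [85T→84T]: ω = 3229.8490×85/84 = 3268.2996 rpm, dir flips to +; running = +3268.2996
Stage 5 [84T→56T]: ω = 3268.2996×84/56 = 4902.4494 rpm, dir flips to −; running = −4902.4494
Stage 6 [53T→58T]: ω = 4902.4494×53/58 = 4479.8244 rpm, dir flips to +; running = +4479.8244

+4479.8244 rpm (same as input, |ω| = 4479.8244 rpm)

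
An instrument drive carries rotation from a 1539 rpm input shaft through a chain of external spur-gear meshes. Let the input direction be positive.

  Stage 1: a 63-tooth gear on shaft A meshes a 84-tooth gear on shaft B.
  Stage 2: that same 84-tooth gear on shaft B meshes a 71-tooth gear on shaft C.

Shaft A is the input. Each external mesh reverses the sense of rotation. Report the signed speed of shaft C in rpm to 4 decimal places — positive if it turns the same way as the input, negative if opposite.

Stage 1 [63T→84T]: ω = 1539.0000×63/84 = 1154.2500 rpm, dir flips to −; running = −1154.2500
Stage 2 [84T→71T]: ω = 1154.2500×84/71 = 1365.5915 rpm, dir flips to +; running = +1365.5915

+1365.5915 rpm (same as input, |ω| = 1365.5915 rpm)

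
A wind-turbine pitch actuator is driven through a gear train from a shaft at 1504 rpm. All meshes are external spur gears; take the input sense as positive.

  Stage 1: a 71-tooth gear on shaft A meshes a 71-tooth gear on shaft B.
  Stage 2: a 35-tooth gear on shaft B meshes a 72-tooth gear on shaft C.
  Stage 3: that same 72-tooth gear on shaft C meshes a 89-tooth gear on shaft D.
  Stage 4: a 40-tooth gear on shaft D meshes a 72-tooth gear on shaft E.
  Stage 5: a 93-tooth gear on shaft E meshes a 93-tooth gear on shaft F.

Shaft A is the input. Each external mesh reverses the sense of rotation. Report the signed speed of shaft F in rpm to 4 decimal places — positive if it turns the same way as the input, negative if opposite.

-328.5893 rpm (opposite to input, |ω| = 328.5893 rpm)

Stage 1 [71T→71T]: ω = 1504.0000×71/71 = 1504.0000 rpm, dir flips to −; running = −1504.0000
Stage 2 [35T→72T]: ω = 1504.0000×35/72 = 731.1111 rpm, dir flips to +; running = +731.1111
Stage 3 [72T→89T]: ω = 731.1111×72/89 = 591.4607 rpm, dir flips to −; running = −591.4607
Stage 4 [40T→72T]: ω = 591.4607×40/72 = 328.5893 rpm, dir flips to +; running = +328.5893
Stage 5 [93T→93T]: ω = 328.5893×93/93 = 328.5893 rpm, dir flips to −; running = −328.5893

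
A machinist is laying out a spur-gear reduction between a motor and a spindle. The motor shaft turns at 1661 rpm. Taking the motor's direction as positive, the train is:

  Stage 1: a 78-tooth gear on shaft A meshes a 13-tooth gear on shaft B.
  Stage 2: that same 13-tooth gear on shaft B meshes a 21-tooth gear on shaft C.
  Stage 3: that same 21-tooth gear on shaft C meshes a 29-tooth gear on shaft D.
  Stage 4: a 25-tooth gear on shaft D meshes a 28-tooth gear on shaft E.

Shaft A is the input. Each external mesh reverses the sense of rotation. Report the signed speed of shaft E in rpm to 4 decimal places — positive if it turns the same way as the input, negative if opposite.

+3988.8547 rpm (same as input, |ω| = 3988.8547 rpm)

Stage 1 [78T→13T]: ω = 1661.0000×78/13 = 9966.0000 rpm, dir flips to −; running = −9966.0000
Stage 2 [13T→21T]: ω = 9966.0000×13/21 = 6169.4286 rpm, dir flips to +; running = +6169.4286
Stage 3 [21T→29T]: ω = 6169.4286×21/29 = 4467.5172 rpm, dir flips to −; running = −4467.5172
Stage 4 [25T→28T]: ω = 4467.5172×25/28 = 3988.8547 rpm, dir flips to +; running = +3988.8547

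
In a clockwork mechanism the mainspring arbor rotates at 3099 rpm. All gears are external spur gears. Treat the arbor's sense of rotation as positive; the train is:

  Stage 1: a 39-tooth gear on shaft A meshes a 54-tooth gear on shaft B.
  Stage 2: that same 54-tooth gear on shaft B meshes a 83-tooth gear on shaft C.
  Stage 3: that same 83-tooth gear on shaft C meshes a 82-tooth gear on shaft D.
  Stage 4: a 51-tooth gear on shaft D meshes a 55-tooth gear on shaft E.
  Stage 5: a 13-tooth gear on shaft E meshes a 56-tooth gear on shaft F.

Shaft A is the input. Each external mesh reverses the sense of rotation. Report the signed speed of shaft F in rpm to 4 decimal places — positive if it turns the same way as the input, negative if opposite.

Stage 1 [39T→54T]: ω = 3099.0000×39/54 = 2238.1667 rpm, dir flips to −; running = −2238.1667
Stage 2 [54T→83T]: ω = 2238.1667×54/83 = 1456.1566 rpm, dir flips to +; running = +1456.1566
Stage 3 [83T→82T]: ω = 1456.1566×83/82 = 1473.9146 rpm, dir flips to −; running = −1473.9146
Stage 4 [51T→55T]: ω = 1473.9146×51/55 = 1366.7208 rpm, dir flips to +; running = +1366.7208
Stage 5 [13T→56T]: ω = 1366.7208×13/56 = 317.2745 rpm, dir flips to −; running = −317.2745

-317.2745 rpm (opposite to input, |ω| = 317.2745 rpm)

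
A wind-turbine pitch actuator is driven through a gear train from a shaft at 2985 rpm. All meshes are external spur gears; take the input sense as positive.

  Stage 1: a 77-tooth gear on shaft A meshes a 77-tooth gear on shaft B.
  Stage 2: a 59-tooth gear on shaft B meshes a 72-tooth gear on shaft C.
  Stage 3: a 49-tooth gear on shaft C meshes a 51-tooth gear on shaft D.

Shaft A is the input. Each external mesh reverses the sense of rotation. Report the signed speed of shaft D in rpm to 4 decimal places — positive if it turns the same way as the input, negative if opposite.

-2350.1185 rpm (opposite to input, |ω| = 2350.1185 rpm)

Stage 1 [77T→77T]: ω = 2985.0000×77/77 = 2985.0000 rpm, dir flips to −; running = −2985.0000
Stage 2 [59T→72T]: ω = 2985.0000×59/72 = 2446.0417 rpm, dir flips to +; running = +2446.0417
Stage 3 [49T→51T]: ω = 2446.0417×49/51 = 2350.1185 rpm, dir flips to −; running = −2350.1185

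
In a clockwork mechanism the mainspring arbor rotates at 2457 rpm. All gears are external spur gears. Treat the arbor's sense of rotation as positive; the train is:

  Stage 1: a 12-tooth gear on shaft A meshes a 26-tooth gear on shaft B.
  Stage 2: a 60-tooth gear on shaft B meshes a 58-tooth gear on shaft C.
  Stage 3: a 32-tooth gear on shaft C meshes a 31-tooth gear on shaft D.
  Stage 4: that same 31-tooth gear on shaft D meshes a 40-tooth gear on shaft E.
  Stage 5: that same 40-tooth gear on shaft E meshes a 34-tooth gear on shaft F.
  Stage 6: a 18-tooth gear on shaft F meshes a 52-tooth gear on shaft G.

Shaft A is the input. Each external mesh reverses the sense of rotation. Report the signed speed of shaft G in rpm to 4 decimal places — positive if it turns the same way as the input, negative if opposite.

+382.1875 rpm (same as input, |ω| = 382.1875 rpm)

Stage 1 [12T→26T]: ω = 2457.0000×12/26 = 1134.0000 rpm, dir flips to −; running = −1134.0000
Stage 2 [60T→58T]: ω = 1134.0000×60/58 = 1173.1034 rpm, dir flips to +; running = +1173.1034
Stage 3 [32T→31T]: ω = 1173.1034×32/31 = 1210.9455 rpm, dir flips to −; running = −1210.9455
Stage 4 [31T→40T]: ω = 1210.9455×31/40 = 938.4828 rpm, dir flips to +; running = +938.4828
Stage 5 [40T→34T]: ω = 938.4828×40/34 = 1104.0974 rpm, dir flips to −; running = −1104.0974
Stage 6 [18T→52T]: ω = 1104.0974×18/52 = 382.1875 rpm, dir flips to +; running = +382.1875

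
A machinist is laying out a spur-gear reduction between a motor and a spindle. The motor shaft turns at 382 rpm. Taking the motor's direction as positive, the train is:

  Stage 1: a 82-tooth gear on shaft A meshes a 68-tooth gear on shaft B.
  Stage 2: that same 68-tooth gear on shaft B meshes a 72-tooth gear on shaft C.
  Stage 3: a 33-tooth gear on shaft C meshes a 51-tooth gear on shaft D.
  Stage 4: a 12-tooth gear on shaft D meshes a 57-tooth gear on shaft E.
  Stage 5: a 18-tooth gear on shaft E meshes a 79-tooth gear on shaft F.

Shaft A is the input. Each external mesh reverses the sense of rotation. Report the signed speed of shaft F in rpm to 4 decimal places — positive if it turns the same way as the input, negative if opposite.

-13.5033 rpm (opposite to input, |ω| = 13.5033 rpm)

Stage 1 [82T→68T]: ω = 382.0000×82/68 = 460.6471 rpm, dir flips to −; running = −460.6471
Stage 2 [68T→72T]: ω = 460.6471×68/72 = 435.0556 rpm, dir flips to +; running = +435.0556
Stage 3 [33T→51T]: ω = 435.0556×33/51 = 281.5065 rpm, dir flips to −; running = −281.5065
Stage 4 [12T→57T]: ω = 281.5065×12/57 = 59.2645 rpm, dir flips to +; running = +59.2645
Stage 5 [18T→79T]: ω = 59.2645×18/79 = 13.5033 rpm, dir flips to −; running = −13.5033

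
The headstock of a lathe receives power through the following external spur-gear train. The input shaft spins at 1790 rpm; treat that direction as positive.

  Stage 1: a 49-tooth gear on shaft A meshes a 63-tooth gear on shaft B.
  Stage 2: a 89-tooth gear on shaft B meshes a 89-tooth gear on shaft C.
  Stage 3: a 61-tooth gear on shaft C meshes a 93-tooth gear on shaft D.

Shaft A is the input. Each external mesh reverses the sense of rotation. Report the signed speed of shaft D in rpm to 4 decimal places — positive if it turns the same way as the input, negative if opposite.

Stage 1 [49T→63T]: ω = 1790.0000×49/63 = 1392.2222 rpm, dir flips to −; running = −1392.2222
Stage 2 [89T→89T]: ω = 1392.2222×89/89 = 1392.2222 rpm, dir flips to +; running = +1392.2222
Stage 3 [61T→93T]: ω = 1392.2222×61/93 = 913.1780 rpm, dir flips to −; running = −913.1780

-913.1780 rpm (opposite to input, |ω| = 913.1780 rpm)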